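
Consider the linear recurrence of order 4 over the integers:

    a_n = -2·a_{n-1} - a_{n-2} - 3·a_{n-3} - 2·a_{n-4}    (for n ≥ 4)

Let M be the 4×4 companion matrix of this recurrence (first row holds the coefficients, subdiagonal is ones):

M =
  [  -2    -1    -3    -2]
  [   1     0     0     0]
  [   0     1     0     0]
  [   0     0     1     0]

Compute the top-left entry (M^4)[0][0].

15

(M^4)[0][0] is the top entry after applying M 4 times to the unit state (1, 0, 0, 0). Equivalently it is h_{7} for the auxiliary sequence (h_n) obeying the same recurrence with h_3 = 1 and h_i = 0 for 0 ≤ i < 3:
h_4 = -2·1 + -1·0 + -3·0 + -2·0 = -2
h_5 = -2·-2 + -1·1 + -3·0 + -2·0 = 3
h_6 = -2·3 + -1·-2 + -3·1 + -2·0 = -7
h_7 = -2·-7 + -1·3 + -3·-2 + -2·1 = 15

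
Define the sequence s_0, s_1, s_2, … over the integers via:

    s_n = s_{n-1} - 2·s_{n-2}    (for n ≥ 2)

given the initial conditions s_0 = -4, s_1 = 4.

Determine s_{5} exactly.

-28

s_2 = 1·4 + -2·-4 = 12
s_3 = 1·12 + -2·4 = 4
s_4 = 1·4 + -2·12 = -20
s_5 = 1·-20 + -2·4 = -28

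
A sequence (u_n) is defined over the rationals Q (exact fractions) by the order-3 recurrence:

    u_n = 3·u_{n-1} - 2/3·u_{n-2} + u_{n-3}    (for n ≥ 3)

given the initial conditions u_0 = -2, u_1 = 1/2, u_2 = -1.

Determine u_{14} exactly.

u_3 = 3·-1 + -2/3·1/2 + 1·-2 = -16/3
u_4 = 3·-16/3 + -2/3·-1 + 1·1/2 = -89/6
u_5 = 3·-89/6 + -2/3·-16/3 + 1·-1 = -755/18
u_6 = 3·-755/18 + -2/3·-89/6 + 1·-16/3 = -2183/18
u_7 = 3·-2183/18 + -2/3·-755/18 + 1·-89/6 = -9469/27
u_8 = 3·-9469/27 + -2/3·-2183/18 + 1·-755/18 = -54713/54
u_9 = 3·-54713/54 + -2/3·-9469/27 + 1·-2183/18 = -237094/81
u_10 = 3·-237094/81 + -2/3·-54713/54 + 1·-9469/27 = -684976/81
u_11 = 3·-684976/81 + -2/3·-237094/81 + 1·-54713/54 = -11873609/486
u_12 = 3·-11873609/486 + -2/3·-684976/81 + 1·-237094/81 = -34303487/486
u_13 = 3·-34303487/486 + -2/3·-11873609/486 + 1·-684976/81 = -297313733/1458
u_14 = 3·-297313733/1458 + -2/3·-34303487/486 + 1·-11873609/486 = -429477526/729

-429477526/729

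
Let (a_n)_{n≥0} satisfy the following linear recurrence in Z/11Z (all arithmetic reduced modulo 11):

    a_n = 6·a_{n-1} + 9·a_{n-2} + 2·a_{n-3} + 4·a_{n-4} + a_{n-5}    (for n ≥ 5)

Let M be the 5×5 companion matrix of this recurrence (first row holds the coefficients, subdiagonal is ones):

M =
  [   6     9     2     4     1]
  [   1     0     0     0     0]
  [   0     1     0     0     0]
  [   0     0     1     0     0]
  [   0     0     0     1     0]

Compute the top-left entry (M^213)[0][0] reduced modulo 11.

(M^213)[0][0] is the top entry after applying M 213 times to the unit state (1, 0, 0, 0, 0). Equivalently it is h_{217} for the auxiliary sequence (h_n) obeying the same recurrence with h_4 = 1 and h_i = 0 for 0 ≤ i < 4:
h_5 = 6·1 + 9·0 + 2·0 + 4·0 + 1·0 = 6
h_6 = 6·6 + 9·1 + 2·0 + 4·0 + 1·0 = 1
h_7 = 6·1 + 9·6 + 2·1 + 4·0 + 1·0 = 7
h_8 = 6·7 + 9·1 + 2·6 + 4·1 + 1·0 = 1
h_9 = 6·1 + 9·7 + 2·1 + 4·6 + 1·1 = 8
h_10 = 6·8 + 9·1 + 2·7 + 4·1 + 1·6 = 4
Continuing the recurrence:
  h_11 = 6;  h_12 = 0;  h_13 = 7;  h_14 = 1;  h_15 = 9;  h_16 = 6
  h_17 = 4;  h_18 = 8;  h_19 = 1;  h_20 = 9;  h_21 = 2;  h_22 = 10
  h_23 = 9;  h_24 = 9;  h_25 = 7;  h_26 = 7;  h_27 = 4;  h_28 = 3
  h_29 = 6;  h_30 = 7;  h_31 = 4;  h_32 = 5;  h_33 = 8;  h_34 = 3
  h_35 = 2;  h_36 = 2;  h_37 = 7;  h_38 = 7;  h_39 = 10;  h_40 = 4
  h_41 = 4;  h_42 = 5;  h_43 = 0;  h_44 = 2;  h_45 = 9;  h_46 = 8
  h_47 = 6;  h_48 = 2;  h_49 = 10;  h_50 = 10;  h_51 = 10;  h_52 = 8
  h_53 = 2;  h_54 = 0;  h_55 = 7;  h_56 = 0;  h_57 = 2;  h_58 = 6
  h_59 = 5;  h_60 = 7;  h_61 = 8;  h_62 = 4;  h_63 = 4;  h_64 = 10
  h_65 = 0;  h_66 = 1;  h_67 = 2;  h_68 = 10;  h_69 = 2;  h_70 = 0
  h_71 = 3;  h_72 = 9;  h_73 = 0;  h_74 = 1;  h_75 = 3;  h_76 = 0
  h_77 = 5;  h_78 = 7;  h_79 = 1;  h_80 = 5;  h_81 = 7;  h_82 = 1
  h_83 = 2;  h_84 = 1;  h_85 = 4;  h_86 = 4;  h_87 = 5;  h_88 = 3
  h_89 = 0;  h_90 = 2;  h_91 = 9;  h_92 = 1;  h_93 = 6;  h_94 = 5
  h_95 = 3;  h_96 = 0;  h_97 = 7;  h_98 = 8;  h_99 = 7;  h_100 = 10
  h_101 = 2;  h_102 = 1;  h_103 = 3;  h_104 = 1;  h_105 = 9;  h_106 = 9
  h_107 = 7;  h_108 = 5;  h_109 = 5;  h_110 = 2;  h_111 = 5;  h_112 = 8
  h_113 = 1;  h_114 = 2;  h_115 = 4;  h_116 = 4;  h_117 = 10;  h_118 = 3
  h_119 = 2;  h_120 = 2;  h_121 = 3;  h_122 = 7;  h_123 = 7;  h_124 = 0
  h_125 = 3;  h_126 = 8;  h_127 = 0;  h_128 = 8;  h_129 = 10;  h_130 = 2
  h_131 = 5;  h_132 = 1;  h_133 = 4;  h_134 = 6;  h_135 = 8;  h_136 = 9
  h_137 = 1;  h_138 = 10;  h_139 = 4;  h_140 = 6;  h_141 = 6;  h_142 = 7
  h_143 = 2;  h_144 = 5;  h_145 = 4;  h_146 = 8;  h_147 = 10;  h_148 = 8
  h_149 = 10;  h_150 = 1;  h_151 = 6;  h_152 = 8;  h_153 = 9;  h_154 = 9
  h_155 = 0;  h_156 = 5;  h_157 = 4;  h_158 = 4;  h_159 = 2;  h_160 = 10
  h_161 = 8;  h_162 = 8;  h_163 = 9;  h_164 = 8;  h_165 = 0;  h_166 = 9
  h_167 = 4;  h_168 = 3;  h_169 = 3;  h_170 = 1;  h_171 = 9;  h_172 = 8
  h_173 = 3;  h_174 = 5;  h_175 = 0;  h_176 = 4;  h_177 = 10;  h_178 = 9
  h_179 = 3;  h_180 = 3;  h_181 = 8;  h_182 = 6;  h_183 = 3;  h_184 = 4
  h_185 = 10;  h_186 = 2;  h_187 = 7;  h_188 = 0;  h_189 = 1;  h_190 = 5
  h_191 = 3;  h_192 = 6;  h_193 = 0;  h_194 = 4;  h_195 = 9;  h_196 = 7
  h_197 = 5;  h_198 = 6;  h_199 = 3;  h_200 = 9;  h_201 = 10;  h_202 = 0
  h_203 = 5;  h_204 = 1;  h_205 = 1;  h_206 = 2;  h_207 = 10;  h_208 = 1
  h_209 = 6;  h_210 = 8;  h_211 = 3;  h_212 = 6;  h_213 = 5;  h_214 = 7
  h_215 = 9
h_216 = 6·9 + 9·7 + 2·5 + 4·6 + 1·3 = 0
h_217 = 6·0 + 9·9 + 2·7 + 4·5 + 1·6 = 0

0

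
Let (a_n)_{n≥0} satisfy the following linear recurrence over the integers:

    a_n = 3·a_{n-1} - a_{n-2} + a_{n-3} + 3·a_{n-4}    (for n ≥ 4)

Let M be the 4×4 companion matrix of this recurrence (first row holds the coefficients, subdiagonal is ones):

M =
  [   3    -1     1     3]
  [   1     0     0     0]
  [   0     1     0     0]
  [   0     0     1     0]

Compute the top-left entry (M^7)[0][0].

(M^7)[0][0] is the top entry after applying M 7 times to the unit state (1, 0, 0, 0). Equivalently it is h_{10} for the auxiliary sequence (h_n) obeying the same recurrence with h_3 = 1 and h_i = 0 for 0 ≤ i < 3:
h_4 = 3·1 + -1·0 + 1·0 + 3·0 = 3
h_5 = 3·3 + -1·1 + 1·0 + 3·0 = 8
h_6 = 3·8 + -1·3 + 1·1 + 3·0 = 22
h_7 = 3·22 + -1·8 + 1·3 + 3·1 = 64
h_8 = 3·64 + -1·22 + 1·8 + 3·3 = 187
h_9 = 3·187 + -1·64 + 1·22 + 3·8 = 543
h_10 = 3·543 + -1·187 + 1·64 + 3·22 = 1572

1572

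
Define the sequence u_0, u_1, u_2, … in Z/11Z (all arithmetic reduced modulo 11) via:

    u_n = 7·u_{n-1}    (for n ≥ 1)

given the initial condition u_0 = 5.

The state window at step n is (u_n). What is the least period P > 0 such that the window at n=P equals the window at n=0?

10

n=0: window = (5)
n=1: window = (2)
n=2: window = (3)
n=3: window = (10)
n=4: window = (4)
n=5: window = (6)
n=6: window = (9)
n=7: window = (8)
n=8: window = (1)
n=9: window = (7)
n=10: window = (5)
window at n=10 equals window at n=0 → period = 10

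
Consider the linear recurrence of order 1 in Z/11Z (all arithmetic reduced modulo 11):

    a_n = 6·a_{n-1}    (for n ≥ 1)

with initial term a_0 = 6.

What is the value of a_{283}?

9

a_1 = 6·6 = 3
a_2 = 6·3 = 7
a_3 = 6·7 = 9
a_4 = 6·9 = 10
a_5 = 6·10 = 5
a_6 = 6·5 = 8
a_7 = 6·8 = 4
a_8 = 6·4 = 2
a_9 = 6·2 = 1
a_10 = 6·1 = 6
(a_10) = (6) = (a_0), so the sequence has period 10.
283 ≡ 3 (mod 10), hence a_283 = a_3 = 9.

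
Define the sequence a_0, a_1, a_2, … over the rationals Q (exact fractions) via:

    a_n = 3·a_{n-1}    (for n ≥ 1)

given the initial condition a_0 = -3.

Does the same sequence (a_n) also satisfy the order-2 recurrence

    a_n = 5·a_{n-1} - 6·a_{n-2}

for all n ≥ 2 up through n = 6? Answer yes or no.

yes

Terms a_0..a_6: -3, -9, -27, -81, -243, -729, -2187
n=2: candidate gives -27, actual a_2 = -27 ✓
n=3: candidate gives -81, actual a_3 = -81 ✓
n=4: candidate gives -243, actual a_4 = -243 ✓
n=5: candidate gives -729, actual a_5 = -729 ✓
n=6: candidate gives -2187, actual a_6 = -2187 ✓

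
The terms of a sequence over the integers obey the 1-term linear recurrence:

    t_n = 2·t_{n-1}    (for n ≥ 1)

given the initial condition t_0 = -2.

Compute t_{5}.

-64

t_1 = 2·-2 = -4
t_2 = 2·-4 = -8
t_3 = 2·-8 = -16
t_4 = 2·-16 = -32
t_5 = 2·-32 = -64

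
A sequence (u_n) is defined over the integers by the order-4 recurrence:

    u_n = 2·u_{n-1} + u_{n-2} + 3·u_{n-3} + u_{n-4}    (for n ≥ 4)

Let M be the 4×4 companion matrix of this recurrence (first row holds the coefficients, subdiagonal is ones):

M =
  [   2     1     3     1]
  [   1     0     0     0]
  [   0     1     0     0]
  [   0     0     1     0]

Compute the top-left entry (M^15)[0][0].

3320486

(M^15)[0][0] is the top entry after applying M 15 times to the unit state (1, 0, 0, 0). Equivalently it is h_{18} for the auxiliary sequence (h_n) obeying the same recurrence with h_3 = 1 and h_i = 0 for 0 ≤ i < 3:
h_4 = 2·1 + 1·0 + 3·0 + 1·0 = 2
h_5 = 2·2 + 1·1 + 3·0 + 1·0 = 5
h_6 = 2·5 + 1·2 + 3·1 + 1·0 = 15
h_7 = 2·15 + 1·5 + 3·2 + 1·1 = 42
h_8 = 2·42 + 1·15 + 3·5 + 1·2 = 116
h_9 = 2·116 + 1·42 + 3·15 + 1·5 = 324
h_10 = 2·324 + 1·116 + 3·42 + 1·15 = 905
h_11 = 2·905 + 1·324 + 3·116 + 1·42 = 2524
h_12 = 2·2524 + 1·905 + 3·324 + 1·116 = 7041
h_13 = 2·7041 + 1·2524 + 3·905 + 1·324 = 19645
h_14 = 2·19645 + 1·7041 + 3·2524 + 1·905 = 54808
h_15 = 2·54808 + 1·19645 + 3·7041 + 1·2524 = 152908
h_16 = 2·152908 + 1·54808 + 3·19645 + 1·7041 = 426600
h_17 = 2·426600 + 1·152908 + 3·54808 + 1·19645 = 1190177
h_18 = 2·1190177 + 1·426600 + 3·152908 + 1·54808 = 3320486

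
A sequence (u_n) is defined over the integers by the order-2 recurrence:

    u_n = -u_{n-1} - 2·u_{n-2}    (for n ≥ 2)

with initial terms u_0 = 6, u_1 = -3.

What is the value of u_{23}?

15591

u_2 = -1·-3 + -2·6 = -9
u_3 = -1·-9 + -2·-3 = 15
u_4 = -1·15 + -2·-9 = 3
u_5 = -1·3 + -2·15 = -33
u_6 = -1·-33 + -2·3 = 27
u_7 = -1·27 + -2·-33 = 39
u_8 = -1·39 + -2·27 = -93
u_9 = -1·-93 + -2·39 = 15
u_10 = -1·15 + -2·-93 = 171
u_11 = -1·171 + -2·15 = -201
u_12 = -1·-201 + -2·171 = -141
u_13 = -1·-141 + -2·-201 = 543
u_14 = -1·543 + -2·-141 = -261
u_15 = -1·-261 + -2·543 = -825
u_16 = -1·-825 + -2·-261 = 1347
u_17 = -1·1347 + -2·-825 = 303
u_18 = -1·303 + -2·1347 = -2997
u_19 = -1·-2997 + -2·303 = 2391
u_20 = -1·2391 + -2·-2997 = 3603
u_21 = -1·3603 + -2·2391 = -8385
u_22 = -1·-8385 + -2·3603 = 1179
u_23 = -1·1179 + -2·-8385 = 15591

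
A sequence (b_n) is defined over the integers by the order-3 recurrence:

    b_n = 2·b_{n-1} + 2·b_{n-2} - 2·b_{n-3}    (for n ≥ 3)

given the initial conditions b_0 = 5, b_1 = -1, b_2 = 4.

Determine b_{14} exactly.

-26176

b_3 = 2·4 + 2·-1 + -2·5 = -4
b_4 = 2·-4 + 2·4 + -2·-1 = 2
b_5 = 2·2 + 2·-4 + -2·4 = -12
b_6 = 2·-12 + 2·2 + -2·-4 = -12
b_7 = 2·-12 + 2·-12 + -2·2 = -52
b_8 = 2·-52 + 2·-12 + -2·-12 = -104
b_9 = 2·-104 + 2·-52 + -2·-12 = -288
b_10 = 2·-288 + 2·-104 + -2·-52 = -680
b_11 = 2·-680 + 2·-288 + -2·-104 = -1728
b_12 = 2·-1728 + 2·-680 + -2·-288 = -4240
b_13 = 2·-4240 + 2·-1728 + -2·-680 = -10576
b_14 = 2·-10576 + 2·-4240 + -2·-1728 = -26176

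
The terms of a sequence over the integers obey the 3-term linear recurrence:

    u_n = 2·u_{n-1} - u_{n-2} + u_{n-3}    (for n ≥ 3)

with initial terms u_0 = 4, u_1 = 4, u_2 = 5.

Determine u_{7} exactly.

100

u_3 = 2·5 + -1·4 + 1·4 = 10
u_4 = 2·10 + -1·5 + 1·4 = 19
u_5 = 2·19 + -1·10 + 1·5 = 33
u_6 = 2·33 + -1·19 + 1·10 = 57
u_7 = 2·57 + -1·33 + 1·19 = 100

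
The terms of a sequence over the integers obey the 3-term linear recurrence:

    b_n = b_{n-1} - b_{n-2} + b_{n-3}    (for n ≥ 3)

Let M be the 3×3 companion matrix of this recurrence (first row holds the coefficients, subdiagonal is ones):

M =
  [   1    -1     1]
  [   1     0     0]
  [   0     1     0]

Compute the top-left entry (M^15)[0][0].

0

(M^15)[0][0] is the top entry after applying M 15 times to the unit state (1, 0, 0). Equivalently it is h_{17} for the auxiliary sequence (h_n) obeying the same recurrence with h_2 = 1 and h_i = 0 for 0 ≤ i < 2:
h_3 = 1·1 + -1·0 + 1·0 = 1
h_4 = 1·1 + -1·1 + 1·0 = 0
h_5 = 1·0 + -1·1 + 1·1 = 0
h_6 = 1·0 + -1·0 + 1·1 = 1
(h_4, h_5, h_6) = (0, 0, 1) = (h_0, h_1, h_2), so the sequence has period 4.
17 ≡ 1 (mod 4), hence h_17 = h_1 = 0.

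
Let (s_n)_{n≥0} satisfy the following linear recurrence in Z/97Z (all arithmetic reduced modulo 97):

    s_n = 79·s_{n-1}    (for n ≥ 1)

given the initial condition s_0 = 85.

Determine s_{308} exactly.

s_1 = 79·85 = 22
s_2 = 79·22 = 89
s_3 = 79·89 = 47
s_4 = 79·47 = 27
s_5 = 79·27 = 96
s_6 = 79·96 = 18
s_7 = 79·18 = 64
s_8 = 79·64 = 12
s_9 = 79·12 = 75
s_10 = 79·75 = 8
s_11 = 79·8 = 50
s_12 = 79·50 = 70
s_13 = 79·70 = 1
s_14 = 79·1 = 79
s_15 = 79·79 = 33
s_16 = 79·33 = 85
(s_16) = (85) = (s_0), so the sequence has period 16.
308 ≡ 4 (mod 16), hence s_308 = s_4 = 27.

27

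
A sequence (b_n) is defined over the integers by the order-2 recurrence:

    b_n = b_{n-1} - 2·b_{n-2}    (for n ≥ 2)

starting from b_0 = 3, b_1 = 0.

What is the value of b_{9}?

18

b_2 = 1·0 + -2·3 = -6
b_3 = 1·-6 + -2·0 = -6
b_4 = 1·-6 + -2·-6 = 6
b_5 = 1·6 + -2·-6 = 18
b_6 = 1·18 + -2·6 = 6
b_7 = 1·6 + -2·18 = -30
b_8 = 1·-30 + -2·6 = -42
b_9 = 1·-42 + -2·-30 = 18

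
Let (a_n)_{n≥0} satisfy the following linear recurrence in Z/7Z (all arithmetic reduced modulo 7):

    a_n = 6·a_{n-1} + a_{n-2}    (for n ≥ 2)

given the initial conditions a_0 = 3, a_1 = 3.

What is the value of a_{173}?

a_2 = 6·3 + 1·3 = 0
a_3 = 6·0 + 1·3 = 3
a_4 = 6·3 + 1·0 = 4
a_5 = 6·4 + 1·3 = 6
a_6 = 6·6 + 1·4 = 5
a_7 = 6·5 + 1·6 = 1
a_8 = 6·1 + 1·5 = 4
a_9 = 6·4 + 1·1 = 4
a_10 = 6·4 + 1·4 = 0
a_11 = 6·0 + 1·4 = 4
a_12 = 6·4 + 1·0 = 3
a_13 = 6·3 + 1·4 = 1
a_14 = 6·1 + 1·3 = 2
a_15 = 6·2 + 1·1 = 6
a_16 = 6·6 + 1·2 = 3
a_17 = 6·3 + 1·6 = 3
(a_16, a_17) = (3, 3) = (a_0, a_1), so the sequence has period 16.
173 ≡ 13 (mod 16), hence a_173 = a_13 = 1.

1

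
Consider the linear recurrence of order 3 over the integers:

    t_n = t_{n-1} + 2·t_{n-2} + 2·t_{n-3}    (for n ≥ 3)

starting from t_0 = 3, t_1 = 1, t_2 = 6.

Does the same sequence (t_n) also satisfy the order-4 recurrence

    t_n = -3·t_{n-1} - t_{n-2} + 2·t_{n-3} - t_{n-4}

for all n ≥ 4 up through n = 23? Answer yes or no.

Terms t_0..t_23: 3, 1, 6, 14, 28, 68, 152, 344, 784, 1776, 4032, 9152, 20768, 47136, 106976, 242784, 551008, 1250528, 2838112, 6441184, 14618464, 33177056, 75296352, 170887392
n=4: candidate gives -49, actual t_4 = 28 ✗

no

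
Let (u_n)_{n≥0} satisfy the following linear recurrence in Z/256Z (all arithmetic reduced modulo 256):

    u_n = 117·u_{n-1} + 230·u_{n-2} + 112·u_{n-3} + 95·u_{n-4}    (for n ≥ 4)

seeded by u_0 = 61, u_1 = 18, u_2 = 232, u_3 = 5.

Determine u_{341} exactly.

u_4 = 117·5 + 230·232 + 112·18 + 95·61 = 60
u_5 = 117·60 + 230·5 + 112·232 + 95·18 = 24
u_6 = 117·24 + 230·60 + 112·5 + 95·232 = 40
u_7 = 117·40 + 230·24 + 112·60 + 95·5 = 243
u_8 = 117·243 + 230·40 + 112·24 + 95·60 = 195
u_9 = 117·195 + 230·243 + 112·40 + 95·24 = 217
Continuing the recurrence:
  u_10 = 135;  u_11 = 38;  u_12 = 245;  u_13 = 180;  u_14 = 27;  u_15 = 89
  u_16 = 154;  u_17 = 244;  u_18 = 213;  u_19 = 248;  u_20 = 156;  u_21 = 216
  u_22 = 107;  u_23 = 63;  u_24 = 81;  u_25 = 151;  u_26 = 14;  u_27 = 225
  u_28 = 136;  u_29 = 119;  u_30 = 53;  u_31 = 34;  u_32 = 176;  u_33 = 85
  u_34 = 132;  u_35 = 80;  u_36 = 168;  u_37 = 243;  u_38 = 251;  u_39 = 57
  u_40 = 55;  u_41 = 86;  u_42 = 205;  u_43 = 44;  u_44 = 83;  u_45 = 17
  u_46 = 170;  u_47 = 156;  u_48 = 69;  u_49 = 96;  u_50 = 52;  u_51 = 24
  u_52 = 75;  u_53 = 55;  u_54 = 81;  u_55 = 39;  u_56 = 126;  u_57 = 121
  u_58 = 160;  u_59 = 111;  u_60 = 45;  u_61 = 50;  u_62 = 56;  u_63 = 101
  u_64 = 12;  u_65 = 72;  u_66 = 168;  u_67 = 51;  u_68 = 51;  u_69 = 89
  u_70 = 39;  u_71 = 6;  u_72 = 165;  u_73 = 228;  u_74 = 139;  u_75 = 201
  u_76 = 186;  u_77 = 4;  u_78 = 117;  u_79 = 8;  u_80 = 140;  u_81 = 216
  u_82 = 107;  u_83 = 47;  u_84 = 17;  u_85 = 247;  u_86 = 110;  u_87 = 17
  u_88 = 248;  u_89 = 103;  u_90 = 37;  u_91 = 66;  u_92 = 128;  u_93 = 53
  u_94 = 212;  u_95 = 0;  u_96 = 40;  u_97 = 179;  u_98 = 107;  u_99 = 57
  u_100 = 87;  u_101 = 54;  u_102 = 125;  u_103 = 220;  u_104 = 195;  u_105 = 129
  u_106 = 202;  u_107 = 44;  u_108 = 101;  u_109 = 240;  u_110 = 164;  u_111 = 24
  u_112 = 203;  u_113 = 39;  u_114 = 145;  u_115 = 7;  u_116 = 222;  u_117 = 169
  u_118 = 144;  u_119 = 95;  u_120 = 29;  u_121 = 82;  u_122 = 136;  u_123 = 197
  u_124 = 220;  u_125 = 120;  u_126 = 40;  u_127 = 115;  u_128 = 163;  u_129 = 217
  u_130 = 199;  u_131 = 230;  u_132 = 85;  u_133 = 20;  u_134 = 251;  u_135 = 57
  u_136 = 218;  u_137 = 20;  u_138 = 21;  u_139 = 24;  u_140 = 124;  u_141 = 216
  u_142 = 107;  u_143 = 31;  u_144 = 209;  u_145 = 87;  u_146 = 206;  u_147 = 65
  u_148 = 104;  u_149 = 87;  u_150 = 21;  u_151 = 98;  u_152 = 80;  u_153 = 21
  u_154 = 36;  u_155 = 176;  u_156 = 168;  u_157 = 115;  u_158 = 219;  u_159 = 57
  u_160 = 119;  u_161 = 22;  u_162 = 45;  u_163 = 140;  u_164 = 51;  u_165 = 241
  u_166 = 234;  u_167 = 188;  u_168 = 133;  u_169 = 128;  u_170 = 20;  u_171 = 24
  u_172 = 75;  u_173 = 23;  u_174 = 209;  u_175 = 231;  u_176 = 62;  u_177 = 217
  u_178 = 128;  u_179 = 79;  u_180 = 13;  u_181 = 114;  u_182 = 216;  u_183 = 37
  u_184 = 172;  u_185 = 168;  u_186 = 168;  u_187 = 179;  u_188 = 19;  u_189 = 89
  u_190 = 103;  u_191 = 198;  u_192 = 5;  u_193 = 68;  u_194 = 107;  u_195 = 169
  u_196 = 250;  u_197 = 36;  u_198 = 181;  u_199 = 40;  u_200 = 108;  u_201 = 216
  u_202 = 107;  u_203 = 15;  u_204 = 145;  u_205 = 183;  u_206 = 46;  u_207 = 113
  u_208 = 216;  u_209 = 71;  u_210 = 5;  u_211 = 130;  u_212 = 32;  u_213 = 245
  u_214 = 116;  u_215 = 96;  u_216 = 40;  u_217 = 51;  u_218 = 75;  u_219 = 57
  u_220 = 151;  u_221 = 246;  u_222 = 221;  u_223 = 60;  u_224 = 163;  u_225 = 97
  u_226 = 10;  u_227 = 76;  u_228 = 165;  u_229 = 16;  u_230 = 132;  u_231 = 24
  u_232 = 203;  u_233 = 7;  u_234 = 17;  u_235 = 199;  u_236 = 158;  u_237 = 9
  u_238 = 112;  u_239 = 63;  u_240 = 253;  u_241 = 146;  u_242 = 40;  u_243 = 133
  u_244 = 124;  u_245 = 216;  u_246 = 40;  u_247 = 243;  u_248 = 131;  u_249 = 217
  u_250 = 7;  u_251 = 166;  u_252 = 181;  u_253 = 116;  u_254 = 219;  u_255 = 25
  u_256 = 26;  u_257 = 52;  u_258 = 85;  u_259 = 56;  u_260 = 92;  u_261 = 216
  u_262 = 107;  u_263 = 255;  u_264 = 81;  u_265 = 23;  u_266 = 142;  u_267 = 161
  u_268 = 72;  u_269 = 55;  u_270 = 245;  u_271 = 162;  u_272 = 240;  u_273 = 213
  u_274 = 196;  u_275 = 16;  u_276 = 168;  u_277 = 243;  u_278 = 187;  u_279 = 57
  u_280 = 183;  u_281 = 214;  u_282 = 141;  u_283 = 236;  u_284 = 19;  u_285 = 209
  u_286 = 42;  u_287 = 220;  u_288 = 197;  u_289 = 160;  u_290 = 244;  u_291 = 24
  u_292 = 75;  u_293 = 247;  u_294 = 81;  u_295 = 167;  u_296 = 254;  u_297 = 57
  u_298 = 96;  u_299 = 47;  u_300 = 237;  u_301 = 178;  u_302 = 120;  u_303 = 229
  u_304 = 76;  u_305 = 8;  u_306 = 168;  u_307 = 51;  u_308 = 243;  u_309 = 89
  u_310 = 167;  u_311 = 134;  u_312 = 101;  u_313 = 164;  u_314 = 75;  u_315 = 137
  u_316 = 58;  u_317 = 68;  u_318 = 245;  u_319 = 72;  u_320 = 76;  u_321 = 216
  u_322 = 107;  u_323 = 239;  u_324 = 17;  u_325 = 119;  u_326 = 238;  u_327 = 209
  u_328 = 184;  u_329 = 39;  u_330 = 229;  u_331 = 194;  u_332 = 192;  u_333 = 181
  u_334 = 20;  u_335 = 192;  u_336 = 40;  u_337 = 179;  u_338 = 43;  u_339 = 57
u_340 = 117·57 + 230·43 + 112·179 + 95·40 = 215
u_341 = 117·215 + 230·57 + 112·43 + 95·179 = 182

182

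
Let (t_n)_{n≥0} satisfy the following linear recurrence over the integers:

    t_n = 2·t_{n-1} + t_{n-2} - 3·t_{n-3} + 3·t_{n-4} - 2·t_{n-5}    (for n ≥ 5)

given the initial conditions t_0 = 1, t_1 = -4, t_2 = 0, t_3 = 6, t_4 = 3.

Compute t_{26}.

-10327554

t_5 = 2·3 + 1·6 + -3·0 + 3·-4 + -2·1 = -2
t_6 = 2·-2 + 1·3 + -3·6 + 3·0 + -2·-4 = -11
t_7 = 2·-11 + 1·-2 + -3·3 + 3·6 + -2·0 = -15
t_8 = 2·-15 + 1·-11 + -3·-2 + 3·3 + -2·6 = -38
t_9 = 2·-38 + 1·-15 + -3·-11 + 3·-2 + -2·3 = -70
t_10 = 2·-70 + 1·-38 + -3·-15 + 3·-11 + -2·-2 = -162
t_11 = 2·-162 + 1·-70 + -3·-38 + 3·-15 + -2·-11 = -303
t_12 = 2·-303 + 1·-162 + -3·-70 + 3·-38 + -2·-15 = -642
t_13 = 2·-642 + 1·-303 + -3·-162 + 3·-70 + -2·-38 = -1235
t_14 = 2·-1235 + 1·-642 + -3·-303 + 3·-162 + -2·-70 = -2549
t_15 = 2·-2549 + 1·-1235 + -3·-642 + 3·-303 + -2·-162 = -4992
t_16 = 2·-4992 + 1·-2549 + -3·-1235 + 3·-642 + -2·-303 = -10148
t_17 = 2·-10148 + 1·-4992 + -3·-2549 + 3·-1235 + -2·-642 = -20062
t_18 = 2·-20062 + 1·-10148 + -3·-4992 + 3·-2549 + -2·-1235 = -40473
t_19 = 2·-40473 + 1·-20062 + -3·-10148 + 3·-4992 + -2·-2549 = -80442
t_20 = 2·-80442 + 1·-40473 + -3·-20062 + 3·-10148 + -2·-4992 = -161631
t_21 = 2·-161631 + 1·-80442 + -3·-40473 + 3·-20062 + -2·-10148 = -322175
t_22 = 2·-322175 + 1·-161631 + -3·-80442 + 3·-40473 + -2·-20062 = -645950
t_23 = 2·-645950 + 1·-322175 + -3·-161631 + 3·-80442 + -2·-40473 = -1289562
t_24 = 2·-1289562 + 1·-645950 + -3·-322175 + 3·-161631 + -2·-80442 = -2582558
t_25 = 2·-2582558 + 1·-1289562 + -3·-645950 + 3·-322175 + -2·-161631 = -5160091
t_26 = 2·-5160091 + 1·-2582558 + -3·-1289562 + 3·-645950 + -2·-322175 = -10327554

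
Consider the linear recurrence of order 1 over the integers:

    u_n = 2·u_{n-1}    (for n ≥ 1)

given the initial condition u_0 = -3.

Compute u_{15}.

u_1 = 2·-3 = -6
u_2 = 2·-6 = -12
u_3 = 2·-12 = -24
u_4 = 2·-24 = -48
u_5 = 2·-48 = -96
u_6 = 2·-96 = -192
u_7 = 2·-192 = -384
u_8 = 2·-384 = -768
u_9 = 2·-768 = -1536
u_10 = 2·-1536 = -3072
u_11 = 2·-3072 = -6144
u_12 = 2·-6144 = -12288
u_13 = 2·-12288 = -24576
u_14 = 2·-24576 = -49152
u_15 = 2·-49152 = -98304

-98304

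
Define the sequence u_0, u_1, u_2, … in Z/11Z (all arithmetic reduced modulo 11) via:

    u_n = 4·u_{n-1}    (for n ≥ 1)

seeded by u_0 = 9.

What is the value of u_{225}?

9

u_1 = 4·9 = 3
u_2 = 4·3 = 1
u_3 = 4·1 = 4
u_4 = 4·4 = 5
u_5 = 4·5 = 9
(u_5) = (9) = (u_0), so the sequence has period 5.
225 ≡ 0 (mod 5), hence u_225 = u_0 = 9.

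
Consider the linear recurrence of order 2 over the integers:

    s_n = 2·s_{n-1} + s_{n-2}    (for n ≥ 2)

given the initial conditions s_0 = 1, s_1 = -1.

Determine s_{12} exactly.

s_2 = 2·-1 + 1·1 = -1
s_3 = 2·-1 + 1·-1 = -3
s_4 = 2·-3 + 1·-1 = -7
s_5 = 2·-7 + 1·-3 = -17
s_6 = 2·-17 + 1·-7 = -41
s_7 = 2·-41 + 1·-17 = -99
s_8 = 2·-99 + 1·-41 = -239
s_9 = 2·-239 + 1·-99 = -577
s_10 = 2·-577 + 1·-239 = -1393
s_11 = 2·-1393 + 1·-577 = -3363
s_12 = 2·-3363 + 1·-1393 = -8119

-8119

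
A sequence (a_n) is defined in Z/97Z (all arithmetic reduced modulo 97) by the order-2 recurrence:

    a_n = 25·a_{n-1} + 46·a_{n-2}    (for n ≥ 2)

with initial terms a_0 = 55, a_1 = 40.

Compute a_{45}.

a_2 = 25·40 + 46·55 = 38
a_3 = 25·38 + 46·40 = 74
a_4 = 25·74 + 46·38 = 9
a_5 = 25·9 + 46·74 = 40
a_6 = 25·40 + 46·9 = 56
a_7 = 25·56 + 46·40 = 39
a_8 = 25·39 + 46·56 = 59
a_9 = 25·59 + 46·39 = 68
a_10 = 25·68 + 46·59 = 49
a_11 = 25·49 + 46·68 = 85
a_12 = 25·85 + 46·49 = 14
a_13 = 25·14 + 46·85 = 89
a_14 = 25·89 + 46·14 = 56
a_15 = 25·56 + 46·89 = 62
a_16 = 25·62 + 46·56 = 52
a_17 = 25·52 + 46·62 = 78
a_18 = 25·78 + 46·52 = 74
a_19 = 25·74 + 46·78 = 6
a_20 = 25·6 + 46·74 = 62
a_21 = 25·62 + 46·6 = 80
a_22 = 25·80 + 46·62 = 2
a_23 = 25·2 + 46·80 = 44
a_24 = 25·44 + 46·2 = 28
a_25 = 25·28 + 46·44 = 8
a_26 = 25·8 + 46·28 = 33
a_27 = 25·33 + 46·8 = 29
a_28 = 25·29 + 46·33 = 12
a_29 = 25·12 + 46·29 = 82
a_30 = 25·82 + 46·12 = 80
a_31 = 25·80 + 46·82 = 49
a_32 = 25·49 + 46·80 = 55
a_33 = 25·55 + 46·49 = 40
a_34 = 25·40 + 46·55 = 38
a_35 = 25·38 + 46·40 = 74
a_36 = 25·74 + 46·38 = 9
a_37 = 25·9 + 46·74 = 40
a_38 = 25·40 + 46·9 = 56
a_39 = 25·56 + 46·40 = 39
a_40 = 25·39 + 46·56 = 59
a_41 = 25·59 + 46·39 = 68
a_42 = 25·68 + 46·59 = 49
a_43 = 25·49 + 46·68 = 85
a_44 = 25·85 + 46·49 = 14
a_45 = 25·14 + 46·85 = 89

89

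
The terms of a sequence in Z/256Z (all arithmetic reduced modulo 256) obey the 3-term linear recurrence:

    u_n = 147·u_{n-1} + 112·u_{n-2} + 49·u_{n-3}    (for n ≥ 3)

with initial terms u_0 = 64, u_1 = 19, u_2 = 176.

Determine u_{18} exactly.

75

u_3 = 147·176 + 112·19 + 49·64 = 160
u_4 = 147·160 + 112·176 + 49·19 = 131
u_5 = 147·131 + 112·160 + 49·176 = 233
u_6 = 147·233 + 112·131 + 49·160 = 187
u_7 = 147·187 + 112·233 + 49·131 = 100
u_8 = 147·100 + 112·187 + 49·233 = 213
u_9 = 147·213 + 112·100 + 49·187 = 218
u_10 = 147·218 + 112·213 + 49·100 = 130
u_11 = 147·130 + 112·218 + 49·213 = 203
u_12 = 147·203 + 112·130 + 49·218 = 43
u_13 = 147·43 + 112·203 + 49·130 = 99
u_14 = 147·99 + 112·43 + 49·203 = 132
u_15 = 147·132 + 112·99 + 49·43 = 87
u_16 = 147·87 + 112·132 + 49·99 = 168
u_17 = 147·168 + 112·87 + 49·132 = 204
u_18 = 147·204 + 112·168 + 49·87 = 75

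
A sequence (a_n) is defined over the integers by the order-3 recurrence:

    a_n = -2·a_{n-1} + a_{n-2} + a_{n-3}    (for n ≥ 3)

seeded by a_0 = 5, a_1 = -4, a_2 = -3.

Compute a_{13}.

30572

a_3 = -2·-3 + 1·-4 + 1·5 = 7
a_4 = -2·7 + 1·-3 + 1·-4 = -21
a_5 = -2·-21 + 1·7 + 1·-3 = 46
a_6 = -2·46 + 1·-21 + 1·7 = -106
a_7 = -2·-106 + 1·46 + 1·-21 = 237
a_8 = -2·237 + 1·-106 + 1·46 = -534
a_9 = -2·-534 + 1·237 + 1·-106 = 1199
a_10 = -2·1199 + 1·-534 + 1·237 = -2695
a_11 = -2·-2695 + 1·1199 + 1·-534 = 6055
a_12 = -2·6055 + 1·-2695 + 1·1199 = -13606
a_13 = -2·-13606 + 1·6055 + 1·-2695 = 30572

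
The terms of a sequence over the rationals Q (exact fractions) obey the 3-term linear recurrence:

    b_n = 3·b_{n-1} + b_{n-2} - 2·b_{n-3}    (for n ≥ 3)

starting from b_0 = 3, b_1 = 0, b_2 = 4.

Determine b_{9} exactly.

6078

b_3 = 3·4 + 1·0 + -2·3 = 6
b_4 = 3·6 + 1·4 + -2·0 = 22
b_5 = 3·22 + 1·6 + -2·4 = 64
b_6 = 3·64 + 1·22 + -2·6 = 202
b_7 = 3·202 + 1·64 + -2·22 = 626
b_8 = 3·626 + 1·202 + -2·64 = 1952
b_9 = 3·1952 + 1·626 + -2·202 = 6078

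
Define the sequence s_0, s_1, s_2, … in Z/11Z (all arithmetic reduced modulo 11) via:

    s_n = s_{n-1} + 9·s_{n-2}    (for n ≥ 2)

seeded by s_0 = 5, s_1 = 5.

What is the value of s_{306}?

s_2 = 1·5 + 9·5 = 6
s_3 = 1·6 + 9·5 = 7
s_4 = 1·7 + 9·6 = 6
s_5 = 1·6 + 9·7 = 3
s_6 = 1·3 + 9·6 = 2
s_7 = 1·2 + 9·3 = 7
s_8 = 1·7 + 9·2 = 3
s_9 = 1·3 + 9·7 = 0
s_10 = 1·0 + 9·3 = 5
s_11 = 1·5 + 9·0 = 5
(s_10, s_11) = (5, 5) = (s_0, s_1), so the sequence has period 10.
306 ≡ 6 (mod 10), hence s_306 = s_6 = 2.

2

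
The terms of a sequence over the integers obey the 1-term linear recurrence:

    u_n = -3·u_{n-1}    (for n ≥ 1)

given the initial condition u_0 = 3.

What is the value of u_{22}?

94143178827

u_1 = -3·3 = -9
u_2 = -3·-9 = 27
u_3 = -3·27 = -81
u_4 = -3·-81 = 243
u_5 = -3·243 = -729
u_6 = -3·-729 = 2187
u_7 = -3·2187 = -6561
u_8 = -3·-6561 = 19683
u_9 = -3·19683 = -59049
u_10 = -3·-59049 = 177147
u_11 = -3·177147 = -531441
u_12 = -3·-531441 = 1594323
u_13 = -3·1594323 = -4782969
u_14 = -3·-4782969 = 14348907
u_15 = -3·14348907 = -43046721
u_16 = -3·-43046721 = 129140163
u_17 = -3·129140163 = -387420489
u_18 = -3·-387420489 = 1162261467
u_19 = -3·1162261467 = -3486784401
u_20 = -3·-3486784401 = 10460353203
u_21 = -3·10460353203 = -31381059609
u_22 = -3·-31381059609 = 94143178827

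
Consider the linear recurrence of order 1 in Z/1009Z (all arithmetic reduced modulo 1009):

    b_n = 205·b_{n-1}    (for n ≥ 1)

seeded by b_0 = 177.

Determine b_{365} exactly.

510

b_1 = 205·177 = 970
b_2 = 205·970 = 77
b_3 = 205·77 = 650
b_4 = 205·650 = 62
b_5 = 205·62 = 602
b_6 = 205·602 = 312
b_7 = 205·312 = 393
b_8 = 205·393 = 854
b_9 = 205·854 = 513
b_10 = 205·513 = 229
b_11 = 205·229 = 531
b_12 = 205·531 = 892
b_13 = 205·892 = 231
b_14 = 205·231 = 941
b_15 = 205·941 = 186
b_16 = 205·186 = 797
b_17 = 205·797 = 936
b_18 = 205·936 = 170
b_19 = 205·170 = 544
b_20 = 205·544 = 530
b_21 = 205·530 = 687
b_22 = 205·687 = 584
b_23 = 205·584 = 658
b_24 = 205·658 = 693
b_25 = 205·693 = 805
b_26 = 205·805 = 558
b_27 = 205·558 = 373
b_28 = 205·373 = 790
b_29 = 205·790 = 510
b_30 = 205·510 = 623
b_31 = 205·623 = 581
b_32 = 205·581 = 43
b_33 = 205·43 = 743
b_34 = 205·743 = 965
b_35 = 205·965 = 61
b_36 = 205·61 = 397
b_37 = 205·397 = 665
b_38 = 205·665 = 110
b_39 = 205·110 = 352
b_40 = 205·352 = 521
b_41 = 205·521 = 860
b_42 = 205·860 = 734
b_43 = 205·734 = 129
b_44 = 205·129 = 211
b_45 = 205·211 = 877
b_46 = 205·877 = 183
b_47 = 205·183 = 182
b_48 = 205·182 = 986
b_49 = 205·986 = 330
b_50 = 205·330 = 47
b_51 = 205·47 = 554
b_52 = 205·554 = 562
b_53 = 205·562 = 184
b_54 = 205·184 = 387
b_55 = 205·387 = 633
b_56 = 205·633 = 613
b_57 = 205·613 = 549
b_58 = 205·549 = 546
b_59 = 205·546 = 940
b_60 = 205·940 = 990
b_61 = 205·990 = 141
b_62 = 205·141 = 653
b_63 = 205·653 = 677
b_64 = 205·677 = 552
b_65 = 205·552 = 152
b_66 = 205·152 = 890
b_67 = 205·890 = 830
b_68 = 205·830 = 638
b_69 = 205·638 = 629
b_70 = 205·629 = 802
b_71 = 205·802 = 952
b_72 = 205·952 = 423
b_73 = 205·423 = 950
b_74 = 205·950 = 13
b_75 = 205·13 = 647
b_76 = 205·647 = 456
b_77 = 205·456 = 652
b_78 = 205·652 = 472
b_79 = 205·472 = 905
b_80 = 205·905 = 878
b_81 = 205·878 = 388
b_82 = 205·388 = 838
b_83 = 205·838 = 260
b_84 = 205·260 = 832
b_85 = 205·832 = 39
b_86 = 205·39 = 932
b_87 = 205·932 = 359
b_88 = 205·359 = 947
b_89 = 205·947 = 407
b_90 = 205·407 = 697
b_91 = 205·697 = 616
b_92 = 205·616 = 155
b_93 = 205·155 = 496
b_94 = 205·496 = 780
b_95 = 205·780 = 478
b_96 = 205·478 = 117
b_97 = 205·117 = 778
b_98 = 205·778 = 68
b_99 = 205·68 = 823
b_100 = 205·823 = 212
b_101 = 205·212 = 73
b_102 = 205·73 = 839
b_103 = 205·839 = 465
b_104 = 205·465 = 479
b_105 = 205·479 = 322
b_106 = 205·322 = 425
b_107 = 205·425 = 351
b_108 = 205·351 = 316
b_109 = 205·316 = 204
b_110 = 205·204 = 451
b_111 = 205·451 = 636
b_112 = 205·636 = 219
b_113 = 205·219 = 499
b_114 = 205·499 = 386
b_115 = 205·386 = 428
b_116 = 205·428 = 966
b_117 = 205·966 = 266
b_118 = 205·266 = 44
b_119 = 205·44 = 948
b_120 = 205·948 = 612
b_121 = 205·612 = 344
b_122 = 205·344 = 899
b_123 = 205·899 = 657
b_124 = 205·657 = 488
b_125 = 205·488 = 149
b_126 = 205·149 = 275
b_127 = 205·275 = 880
b_128 = 205·880 = 798
b_129 = 205·798 = 132
b_130 = 205·132 = 826
b_131 = 205·826 = 827
b_132 = 205·827 = 23
b_133 = 205·23 = 679
b_134 = 205·679 = 962
b_135 = 205·962 = 455
b_136 = 205·455 = 447
b_137 = 205·447 = 825
b_138 = 205·825 = 622
b_139 = 205·622 = 376
b_140 = 205·376 = 396
b_141 = 205·396 = 460
b_142 = 205·460 = 463
b_143 = 205·463 = 69
b_144 = 205·69 = 19
b_145 = 205·19 = 868
b_146 = 205·868 = 356
b_147 = 205·356 = 332
b_148 = 205·332 = 457
b_149 = 205·457 = 857
b_150 = 205·857 = 119
b_151 = 205·119 = 179
b_152 = 205·179 = 371
b_153 = 205·371 = 380
b_154 = 205·380 = 207
b_155 = 205·207 = 57
b_156 = 205·57 = 586
b_157 = 205·586 = 59
b_158 = 205·59 = 996
b_159 = 205·996 = 362
b_160 = 205·362 = 553
b_161 = 205·553 = 357
b_162 = 205·357 = 537
b_163 = 205·537 = 104
b_164 = 205·104 = 131
b_165 = 205·131 = 621
b_166 = 205·621 = 171
b_167 = 205·171 = 749
b_168 = 205·749 = 177
(b_168) = (177) = (b_0), so the sequence has period 168.
365 ≡ 29 (mod 168), hence b_365 = b_29 = 510.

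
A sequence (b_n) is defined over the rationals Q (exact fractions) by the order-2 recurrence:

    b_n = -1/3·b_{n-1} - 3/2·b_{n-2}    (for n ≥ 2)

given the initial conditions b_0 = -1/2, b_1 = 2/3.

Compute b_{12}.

b_2 = -1/3·2/3 + -3/2·-1/2 = 19/36
b_3 = -1/3·19/36 + -3/2·2/3 = -127/108
b_4 = -1/3·-127/108 + -3/2·19/36 = -259/648
b_5 = -1/3·-259/648 + -3/2·-127/108 = 461/243
b_6 = -1/3·461/243 + -3/2·-259/648 = -383/11664
b_7 = -1/3·-383/11664 + -3/2·461/243 = -99193/34992
b_8 = -1/3·-99193/34992 + -3/2·-383/11664 = 208727/209952
b_9 = -1/3·208727/209952 + -3/2·-99193/34992 = 617371/157464
b_10 = -1/3·617371/157464 + -3/2·208727/209952 = -10574597/3779136
b_11 = -1/3·-10574597/3779136 + -3/2·617371/157464 = -56101471/11337408
b_12 = -1/3·-56101471/11337408 + -3/2·-10574597/3779136 = 397717061/68024448

397717061/68024448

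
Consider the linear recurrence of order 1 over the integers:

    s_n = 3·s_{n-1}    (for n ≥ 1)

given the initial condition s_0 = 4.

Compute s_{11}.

708588

s_1 = 3·4 = 12
s_2 = 3·12 = 36
s_3 = 3·36 = 108
s_4 = 3·108 = 324
s_5 = 3·324 = 972
s_6 = 3·972 = 2916
s_7 = 3·2916 = 8748
s_8 = 3·8748 = 26244
s_9 = 3·26244 = 78732
s_10 = 3·78732 = 236196
s_11 = 3·236196 = 708588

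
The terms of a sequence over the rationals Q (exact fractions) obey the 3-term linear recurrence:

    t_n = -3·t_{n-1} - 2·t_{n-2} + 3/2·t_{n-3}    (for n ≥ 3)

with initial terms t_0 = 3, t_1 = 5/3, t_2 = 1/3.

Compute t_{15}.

244357/96

t_3 = -3·1/3 + -2·5/3 + 3/2·3 = 1/6
t_4 = -3·1/6 + -2·1/3 + 3/2·5/3 = 4/3
t_5 = -3·4/3 + -2·1/6 + 3/2·1/3 = -23/6
t_6 = -3·-23/6 + -2·4/3 + 3/2·1/6 = 109/12
t_7 = -3·109/12 + -2·-23/6 + 3/2·4/3 = -211/12
t_8 = -3·-211/12 + -2·109/12 + 3/2·-23/6 = 173/6
t_9 = -3·173/6 + -2·-211/12 + 3/2·109/12 = -905/24
t_10 = -3·-905/24 + -2·173/6 + 3/2·-211/12 = 349/12
t_11 = -3·349/12 + -2·-905/24 + 3/2·173/6 = 377/12
t_12 = -3·377/12 + -2·349/12 + 3/2·-905/24 = -10031/48
t_13 = -3·-10031/48 + -2·377/12 + 3/2·349/12 = 29171/48
t_14 = -3·29171/48 + -2·-10031/48 + 3/2·377/12 = -65189/48
t_15 = -3·-65189/48 + -2·29171/48 + 3/2·-10031/48 = 244357/96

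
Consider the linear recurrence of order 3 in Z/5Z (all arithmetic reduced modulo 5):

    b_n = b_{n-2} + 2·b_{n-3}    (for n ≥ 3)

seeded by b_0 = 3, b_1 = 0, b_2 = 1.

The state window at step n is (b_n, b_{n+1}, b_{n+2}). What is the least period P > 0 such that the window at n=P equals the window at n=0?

n=0: window = (3, 0, 1)
n=1: window = (0, 1, 1)
n=2: window = (1, 1, 1)
n=3: window = (1, 1, 3)
n=4: window = (1, 3, 3)
n=5: window = (3, 3, 0)
n=6: window = (3, 0, 4)
n=7: window = (0, 4, 1)
n=8: window = (4, 1, 4)
n=9: window = (1, 4, 4)
n=10: window = (4, 4, 1)
n=11: window = (4, 1, 2)
n=12: window = (1, 2, 4)
n=13: window = (2, 4, 4)
n=14: window = (4, 4, 3)
n=15: window = (4, 3, 2)
n=16: window = (3, 2, 1)
n=17: window = (2, 1, 3)
n=18: window = (1, 3, 0)
n=19: window = (3, 0, 0)
n=20: window = (0, 0, 1)
n=21: window = (0, 1, 0)
n=22: window = (1, 0, 1)
n=23: window = (0, 1, 2)
n=24: window = (1, 2, 1)
n=25: window = (2, 1, 4)
n=26: window = (1, 4, 0)
n=27: window = (4, 0, 1)
n=28: window = (0, 1, 3)
n=29: window = (1, 3, 1)
n=30: window = (3, 1, 0)
n=31: window = (1, 0, 2)
n=32: window = (0, 2, 2)
n=33: window = (2, 2, 2)
n=34: window = (2, 2, 1)
n=35: window = (2, 1, 1)
n=36: window = (1, 1, 0)
n=37: window = (1, 0, 3)
n=38: window = (0, 3, 2)
n=39: window = (3, 2, 3)
n=40: window = (2, 3, 3)
…
n=122: window = (3, 4, 3)
n=123: window = (4, 3, 0)
n=124: window = (3, 0, 1)
window at n=124 equals window at n=0 → period = 124

124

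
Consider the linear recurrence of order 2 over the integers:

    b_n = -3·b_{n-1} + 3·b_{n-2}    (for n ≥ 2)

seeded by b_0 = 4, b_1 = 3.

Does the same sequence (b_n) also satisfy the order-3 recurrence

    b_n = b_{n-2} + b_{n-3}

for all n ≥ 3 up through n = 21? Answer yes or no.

no

Terms b_0..b_21: 4, 3, 3, 0, 9, -27, 108, -405, 1539, -5832, 22113, -83835, 317844, -1205037, 4568643, -17321040, 65669049, -248970267, 943917948, -3578664645, 13567747779, -51439237272
n=3: candidate gives 7, actual b_3 = 0 ✗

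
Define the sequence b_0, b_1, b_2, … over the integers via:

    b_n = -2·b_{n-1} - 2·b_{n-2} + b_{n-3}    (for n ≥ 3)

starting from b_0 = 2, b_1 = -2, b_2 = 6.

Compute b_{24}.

b_3 = -2·6 + -2·-2 + 1·2 = -6
b_4 = -2·-6 + -2·6 + 1·-2 = -2
b_5 = -2·-2 + -2·-6 + 1·6 = 22
b_6 = -2·22 + -2·-2 + 1·-6 = -46
b_7 = -2·-46 + -2·22 + 1·-2 = 46
b_8 = -2·46 + -2·-46 + 1·22 = 22
b_9 = -2·22 + -2·46 + 1·-46 = -182
b_10 = -2·-182 + -2·22 + 1·46 = 366
b_11 = -2·366 + -2·-182 + 1·22 = -346
b_12 = -2·-346 + -2·366 + 1·-182 = -222
b_13 = -2·-222 + -2·-346 + 1·366 = 1502
b_14 = -2·1502 + -2·-222 + 1·-346 = -2906
b_15 = -2·-2906 + -2·1502 + 1·-222 = 2586
b_16 = -2·2586 + -2·-2906 + 1·1502 = 2142
b_17 = -2·2142 + -2·2586 + 1·-2906 = -12362
b_18 = -2·-12362 + -2·2142 + 1·2586 = 23026
b_19 = -2·23026 + -2·-12362 + 1·2142 = -19186
b_20 = -2·-19186 + -2·23026 + 1·-12362 = -20042
b_21 = -2·-20042 + -2·-19186 + 1·23026 = 101482
b_22 = -2·101482 + -2·-20042 + 1·-19186 = -182066
b_23 = -2·-182066 + -2·101482 + 1·-20042 = 141126
b_24 = -2·141126 + -2·-182066 + 1·101482 = 183362

183362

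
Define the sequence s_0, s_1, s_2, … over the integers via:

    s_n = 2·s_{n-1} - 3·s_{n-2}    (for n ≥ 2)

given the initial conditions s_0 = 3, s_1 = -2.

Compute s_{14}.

-1057

s_2 = 2·-2 + -3·3 = -13
s_3 = 2·-13 + -3·-2 = -20
s_4 = 2·-20 + -3·-13 = -1
s_5 = 2·-1 + -3·-20 = 58
s_6 = 2·58 + -3·-1 = 119
s_7 = 2·119 + -3·58 = 64
s_8 = 2·64 + -3·119 = -229
s_9 = 2·-229 + -3·64 = -650
s_10 = 2·-650 + -3·-229 = -613
s_11 = 2·-613 + -3·-650 = 724
s_12 = 2·724 + -3·-613 = 3287
s_13 = 2·3287 + -3·724 = 4402
s_14 = 2·4402 + -3·3287 = -1057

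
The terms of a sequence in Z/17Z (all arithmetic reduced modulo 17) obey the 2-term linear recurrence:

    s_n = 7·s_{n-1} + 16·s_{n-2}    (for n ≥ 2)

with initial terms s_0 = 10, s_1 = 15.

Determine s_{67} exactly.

1

s_2 = 7·15 + 16·10 = 10
s_3 = 7·10 + 16·15 = 4
s_4 = 7·4 + 16·10 = 1
s_5 = 7·1 + 16·4 = 3
s_6 = 7·3 + 16·1 = 3
s_7 = 7·3 + 16·3 = 1
s_8 = 7·1 + 16·3 = 4
s_9 = 7·4 + 16·1 = 10
s_10 = 7·10 + 16·4 = 15
(s_9, s_10) = (10, 15) = (s_0, s_1), so the sequence has period 9.
67 ≡ 4 (mod 9), hence s_67 = s_4 = 1.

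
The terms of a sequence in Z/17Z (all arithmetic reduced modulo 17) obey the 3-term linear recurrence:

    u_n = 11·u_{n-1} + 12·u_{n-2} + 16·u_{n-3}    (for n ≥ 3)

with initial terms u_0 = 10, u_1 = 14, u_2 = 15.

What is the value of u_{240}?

16

u_3 = 11·15 + 12·14 + 16·10 = 0
u_4 = 11·0 + 12·15 + 16·14 = 13
u_5 = 11·13 + 12·0 + 16·15 = 9
u_6 = 11·9 + 12·13 + 16·0 = 0
u_7 = 11·0 + 12·9 + 16·13 = 10
u_8 = 11·10 + 12·0 + 16·9 = 16
Continuing the recurrence:
  u_9 = 7;  u_10 = 4;  u_11 = 10;  u_12 = 15;  u_13 = 9;  u_14 = 14
  u_15 = 9;  u_16 = 3;  u_17 = 8;  u_18 = 13;  u_19 = 15;  u_20 = 7
  u_21 = 6;  u_22 = 16;  u_23 = 3;  u_24 = 15;  u_25 = 15;  u_26 = 2
  u_27 = 0;  u_28 = 9;  u_29 = 12;  u_30 = 2;  u_31 = 4;  u_32 = 5
  u_33 = 16;  u_34 = 11;  u_35 = 2;  u_36 = 2;  u_37 = 1;  u_38 = 16
  u_39 = 16;  u_40 = 10;  u_41 = 14;  u_42 = 3;  u_43 = 4;  u_44 = 15
  u_45 = 6;  u_46 = 4;  u_47 = 16;  u_48 = 14;  u_49 = 2;  u_50 = 4
  u_51 = 3;  u_52 = 11;  u_53 = 0;  u_54 = 10;  u_55 = 14;  u_56 = 2
  u_57 = 10;  u_58 = 1;  u_59 = 10;  u_60 = 10;  u_61 = 8;  u_62 = 11
  u_63 = 3;  u_64 = 4;  u_65 = 1;  u_66 = 5;  u_67 = 12;  u_68 = 4
  u_69 = 13;  u_70 = 9;  u_71 = 13;  u_72 = 0;  u_73 = 11;  u_74 = 6
  u_75 = 11;  u_76 = 12;  u_77 = 3;  u_78 = 13;  u_79 = 14;  u_80 = 1
  u_81 = 13;  u_82 = 5;  u_83 = 6;  u_84 = 11;  u_85 = 1;  u_86 = 1
  u_87 = 12;  u_88 = 7;  u_89 = 16;  u_90 = 10;  u_91 = 6;  u_92 = 0
  u_93 = 11;  u_94 = 13;  u_95 = 3;  u_96 = 8;  u_97 = 9;  u_98 = 5
  u_99 = 2;  u_100 = 5;  u_101 = 6;  u_102 = 5;  u_103 = 3;  u_104 = 2
  u_105 = 2;  u_106 = 9;  u_107 = 2;  u_108 = 9;  u_109 = 12;  u_110 = 0
  u_111 = 16;  u_112 = 11;  u_113 = 7;  u_114 = 6;  u_115 = 3;  u_116 = 13
  u_117 = 3;  u_118 = 16;  u_119 = 12;  u_120 = 15;  u_121 = 4;  u_122 = 8
  u_123 = 2;  u_124 = 12;  u_125 = 12;  u_126 = 2;  u_127 = 1;  u_128 = 6
  u_129 = 8;  u_130 = 6;  u_131 = 3;  u_132 = 12;  u_133 = 9;  u_134 = 2
  u_135 = 16;  u_136 = 4;  u_137 = 13;  u_138 = 5;  u_139 = 3;  u_140 = 12
  u_141 = 10;  u_142 = 13;  u_143 = 13;  u_144 = 0;  u_145 = 7;  u_146 = 13
  u_147 = 6;  u_148 = 11;  u_149 = 10;  u_150 = 15;  u_151 = 2;  u_152 = 5
  u_153 = 13;  u_154 = 14;  u_155 = 16;  u_156 = 8;  u_157 = 11;  u_158 = 14
  u_159 = 6;  u_160 = 2;  u_161 = 12;  u_162 = 14;  u_163 = 7;  u_164 = 12
  u_165 = 15;  u_166 = 13;  u_167 = 5;  u_168 = 9;  u_169 = 10;  u_170 = 9
  u_171 = 6;  u_172 = 11;  u_173 = 14;  u_174 = 8;  u_175 = 7;  u_176 = 6
  u_177 = 6;  u_178 = 12;  u_179 = 11;  u_180 = 4;  u_181 = 11;  u_182 = 5
  u_183 = 13;  u_184 = 5;  u_185 = 2;  u_186 = 1;  u_187 = 13;  u_188 = 0
  u_189 = 2;  u_190 = 9;  u_191 = 4;  u_192 = 14;  u_193 = 6;  u_194 = 9
  u_195 = 4;  u_196 = 10;  u_197 = 13;  u_198 = 4;  u_199 = 3;  u_200 = 0
  u_201 = 15;  u_202 = 9;  u_203 = 7;  u_204 = 0;  u_205 = 7;  u_206 = 2
  u_207 = 4;  u_208 = 10;  u_209 = 3;  u_210 = 13;  u_211 = 16;  u_212 = 6
  u_213 = 7;  u_214 = 14;  u_215 = 11;  u_216 = 10;  u_217 = 7;  u_218 = 16
  u_219 = 12;  u_220 = 11;  u_221 = 11;  u_222 = 3;  u_223 = 1;  u_224 = 2
  u_225 = 14;  u_226 = 7;  u_227 = 5;  u_228 = 6;  u_229 = 0;  u_230 = 16
  u_231 = 0;  u_232 = 5;  u_233 = 5;  u_234 = 13;  u_235 = 11;  u_236 = 0
  u_237 = 0;  u_238 = 6
u_239 = 11·6 + 12·0 + 16·0 = 15
u_240 = 11·15 + 12·6 + 16·0 = 16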